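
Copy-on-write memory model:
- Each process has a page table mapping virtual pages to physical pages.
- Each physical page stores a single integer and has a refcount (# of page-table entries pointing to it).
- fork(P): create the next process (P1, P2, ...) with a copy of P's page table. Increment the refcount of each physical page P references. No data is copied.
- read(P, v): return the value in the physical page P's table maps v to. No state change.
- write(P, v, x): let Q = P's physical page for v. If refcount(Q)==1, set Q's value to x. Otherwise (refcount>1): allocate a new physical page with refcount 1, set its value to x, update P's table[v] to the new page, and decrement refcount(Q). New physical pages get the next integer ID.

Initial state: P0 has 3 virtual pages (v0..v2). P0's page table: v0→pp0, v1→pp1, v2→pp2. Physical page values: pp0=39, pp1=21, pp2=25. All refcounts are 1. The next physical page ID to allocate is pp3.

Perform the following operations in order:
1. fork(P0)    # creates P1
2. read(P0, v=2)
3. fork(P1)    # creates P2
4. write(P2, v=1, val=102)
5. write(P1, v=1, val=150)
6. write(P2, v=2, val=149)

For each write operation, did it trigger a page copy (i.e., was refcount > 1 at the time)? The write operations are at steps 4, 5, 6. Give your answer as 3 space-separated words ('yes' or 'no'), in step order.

Op 1: fork(P0) -> P1. 3 ppages; refcounts: pp0:2 pp1:2 pp2:2
Op 2: read(P0, v2) -> 25. No state change.
Op 3: fork(P1) -> P2. 3 ppages; refcounts: pp0:3 pp1:3 pp2:3
Op 4: write(P2, v1, 102). refcount(pp1)=3>1 -> COPY to pp3. 4 ppages; refcounts: pp0:3 pp1:2 pp2:3 pp3:1
Op 5: write(P1, v1, 150). refcount(pp1)=2>1 -> COPY to pp4. 5 ppages; refcounts: pp0:3 pp1:1 pp2:3 pp3:1 pp4:1
Op 6: write(P2, v2, 149). refcount(pp2)=3>1 -> COPY to pp5. 6 ppages; refcounts: pp0:3 pp1:1 pp2:2 pp3:1 pp4:1 pp5:1

yes yes yes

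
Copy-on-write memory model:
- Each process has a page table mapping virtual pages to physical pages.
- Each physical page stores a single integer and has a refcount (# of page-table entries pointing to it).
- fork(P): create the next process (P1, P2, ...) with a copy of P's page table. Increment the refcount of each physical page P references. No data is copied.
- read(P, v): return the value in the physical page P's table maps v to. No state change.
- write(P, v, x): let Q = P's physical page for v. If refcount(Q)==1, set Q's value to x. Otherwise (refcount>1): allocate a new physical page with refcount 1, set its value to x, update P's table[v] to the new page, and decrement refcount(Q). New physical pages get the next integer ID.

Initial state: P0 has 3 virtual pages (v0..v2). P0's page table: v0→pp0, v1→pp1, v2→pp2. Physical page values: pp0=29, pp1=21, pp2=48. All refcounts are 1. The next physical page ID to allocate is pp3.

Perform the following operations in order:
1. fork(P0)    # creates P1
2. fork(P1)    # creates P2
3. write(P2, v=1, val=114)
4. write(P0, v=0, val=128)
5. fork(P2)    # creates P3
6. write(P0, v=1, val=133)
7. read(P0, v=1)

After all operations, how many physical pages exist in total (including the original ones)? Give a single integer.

Answer: 6

Derivation:
Op 1: fork(P0) -> P1. 3 ppages; refcounts: pp0:2 pp1:2 pp2:2
Op 2: fork(P1) -> P2. 3 ppages; refcounts: pp0:3 pp1:3 pp2:3
Op 3: write(P2, v1, 114). refcount(pp1)=3>1 -> COPY to pp3. 4 ppages; refcounts: pp0:3 pp1:2 pp2:3 pp3:1
Op 4: write(P0, v0, 128). refcount(pp0)=3>1 -> COPY to pp4. 5 ppages; refcounts: pp0:2 pp1:2 pp2:3 pp3:1 pp4:1
Op 5: fork(P2) -> P3. 5 ppages; refcounts: pp0:3 pp1:2 pp2:4 pp3:2 pp4:1
Op 6: write(P0, v1, 133). refcount(pp1)=2>1 -> COPY to pp5. 6 ppages; refcounts: pp0:3 pp1:1 pp2:4 pp3:2 pp4:1 pp5:1
Op 7: read(P0, v1) -> 133. No state change.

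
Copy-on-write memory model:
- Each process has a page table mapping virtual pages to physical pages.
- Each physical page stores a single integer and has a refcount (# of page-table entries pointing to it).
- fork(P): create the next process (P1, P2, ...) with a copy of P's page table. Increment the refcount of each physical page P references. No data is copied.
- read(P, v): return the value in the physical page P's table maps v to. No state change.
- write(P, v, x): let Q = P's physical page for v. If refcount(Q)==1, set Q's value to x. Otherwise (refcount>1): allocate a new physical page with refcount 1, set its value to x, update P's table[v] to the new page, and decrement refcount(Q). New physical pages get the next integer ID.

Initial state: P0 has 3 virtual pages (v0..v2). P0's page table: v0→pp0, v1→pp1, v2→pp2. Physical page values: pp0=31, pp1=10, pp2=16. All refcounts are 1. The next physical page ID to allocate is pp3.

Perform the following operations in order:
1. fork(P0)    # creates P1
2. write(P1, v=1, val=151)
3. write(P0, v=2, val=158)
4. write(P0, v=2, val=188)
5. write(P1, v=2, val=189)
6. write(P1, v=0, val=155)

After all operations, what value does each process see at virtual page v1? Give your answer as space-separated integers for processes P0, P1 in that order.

Answer: 10 151

Derivation:
Op 1: fork(P0) -> P1. 3 ppages; refcounts: pp0:2 pp1:2 pp2:2
Op 2: write(P1, v1, 151). refcount(pp1)=2>1 -> COPY to pp3. 4 ppages; refcounts: pp0:2 pp1:1 pp2:2 pp3:1
Op 3: write(P0, v2, 158). refcount(pp2)=2>1 -> COPY to pp4. 5 ppages; refcounts: pp0:2 pp1:1 pp2:1 pp3:1 pp4:1
Op 4: write(P0, v2, 188). refcount(pp4)=1 -> write in place. 5 ppages; refcounts: pp0:2 pp1:1 pp2:1 pp3:1 pp4:1
Op 5: write(P1, v2, 189). refcount(pp2)=1 -> write in place. 5 ppages; refcounts: pp0:2 pp1:1 pp2:1 pp3:1 pp4:1
Op 6: write(P1, v0, 155). refcount(pp0)=2>1 -> COPY to pp5. 6 ppages; refcounts: pp0:1 pp1:1 pp2:1 pp3:1 pp4:1 pp5:1
P0: v1 -> pp1 = 10
P1: v1 -> pp3 = 151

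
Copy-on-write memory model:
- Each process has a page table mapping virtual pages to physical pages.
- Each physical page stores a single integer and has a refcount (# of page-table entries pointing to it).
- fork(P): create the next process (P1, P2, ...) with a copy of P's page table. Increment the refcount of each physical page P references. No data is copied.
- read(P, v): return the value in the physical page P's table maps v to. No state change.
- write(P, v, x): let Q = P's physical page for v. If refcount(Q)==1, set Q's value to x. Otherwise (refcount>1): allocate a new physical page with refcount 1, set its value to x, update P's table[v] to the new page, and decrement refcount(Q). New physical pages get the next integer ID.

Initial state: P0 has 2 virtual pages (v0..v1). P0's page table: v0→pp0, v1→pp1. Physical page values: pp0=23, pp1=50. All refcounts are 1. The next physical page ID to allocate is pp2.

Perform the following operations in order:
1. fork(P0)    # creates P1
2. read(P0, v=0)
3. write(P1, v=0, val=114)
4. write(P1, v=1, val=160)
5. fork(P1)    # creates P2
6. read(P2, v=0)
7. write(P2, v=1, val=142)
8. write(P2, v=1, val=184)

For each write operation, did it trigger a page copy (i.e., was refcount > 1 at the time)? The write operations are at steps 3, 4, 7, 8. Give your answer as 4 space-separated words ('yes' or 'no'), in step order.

Op 1: fork(P0) -> P1. 2 ppages; refcounts: pp0:2 pp1:2
Op 2: read(P0, v0) -> 23. No state change.
Op 3: write(P1, v0, 114). refcount(pp0)=2>1 -> COPY to pp2. 3 ppages; refcounts: pp0:1 pp1:2 pp2:1
Op 4: write(P1, v1, 160). refcount(pp1)=2>1 -> COPY to pp3. 4 ppages; refcounts: pp0:1 pp1:1 pp2:1 pp3:1
Op 5: fork(P1) -> P2. 4 ppages; refcounts: pp0:1 pp1:1 pp2:2 pp3:2
Op 6: read(P2, v0) -> 114. No state change.
Op 7: write(P2, v1, 142). refcount(pp3)=2>1 -> COPY to pp4. 5 ppages; refcounts: pp0:1 pp1:1 pp2:2 pp3:1 pp4:1
Op 8: write(P2, v1, 184). refcount(pp4)=1 -> write in place. 5 ppages; refcounts: pp0:1 pp1:1 pp2:2 pp3:1 pp4:1

yes yes yes no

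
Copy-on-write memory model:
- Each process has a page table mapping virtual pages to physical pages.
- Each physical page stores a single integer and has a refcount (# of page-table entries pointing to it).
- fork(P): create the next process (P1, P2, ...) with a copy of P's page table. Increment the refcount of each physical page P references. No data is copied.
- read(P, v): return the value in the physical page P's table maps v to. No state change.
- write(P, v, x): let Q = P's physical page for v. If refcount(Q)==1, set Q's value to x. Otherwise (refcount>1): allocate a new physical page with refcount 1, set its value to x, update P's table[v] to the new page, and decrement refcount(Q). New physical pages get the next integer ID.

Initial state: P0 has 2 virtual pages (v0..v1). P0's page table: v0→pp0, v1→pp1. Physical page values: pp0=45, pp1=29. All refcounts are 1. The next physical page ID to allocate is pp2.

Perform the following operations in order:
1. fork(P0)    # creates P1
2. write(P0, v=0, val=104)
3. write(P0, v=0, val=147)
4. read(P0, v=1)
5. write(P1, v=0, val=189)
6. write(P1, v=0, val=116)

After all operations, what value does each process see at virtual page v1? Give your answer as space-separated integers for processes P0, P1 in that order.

Answer: 29 29

Derivation:
Op 1: fork(P0) -> P1. 2 ppages; refcounts: pp0:2 pp1:2
Op 2: write(P0, v0, 104). refcount(pp0)=2>1 -> COPY to pp2. 3 ppages; refcounts: pp0:1 pp1:2 pp2:1
Op 3: write(P0, v0, 147). refcount(pp2)=1 -> write in place. 3 ppages; refcounts: pp0:1 pp1:2 pp2:1
Op 4: read(P0, v1) -> 29. No state change.
Op 5: write(P1, v0, 189). refcount(pp0)=1 -> write in place. 3 ppages; refcounts: pp0:1 pp1:2 pp2:1
Op 6: write(P1, v0, 116). refcount(pp0)=1 -> write in place. 3 ppages; refcounts: pp0:1 pp1:2 pp2:1
P0: v1 -> pp1 = 29
P1: v1 -> pp1 = 29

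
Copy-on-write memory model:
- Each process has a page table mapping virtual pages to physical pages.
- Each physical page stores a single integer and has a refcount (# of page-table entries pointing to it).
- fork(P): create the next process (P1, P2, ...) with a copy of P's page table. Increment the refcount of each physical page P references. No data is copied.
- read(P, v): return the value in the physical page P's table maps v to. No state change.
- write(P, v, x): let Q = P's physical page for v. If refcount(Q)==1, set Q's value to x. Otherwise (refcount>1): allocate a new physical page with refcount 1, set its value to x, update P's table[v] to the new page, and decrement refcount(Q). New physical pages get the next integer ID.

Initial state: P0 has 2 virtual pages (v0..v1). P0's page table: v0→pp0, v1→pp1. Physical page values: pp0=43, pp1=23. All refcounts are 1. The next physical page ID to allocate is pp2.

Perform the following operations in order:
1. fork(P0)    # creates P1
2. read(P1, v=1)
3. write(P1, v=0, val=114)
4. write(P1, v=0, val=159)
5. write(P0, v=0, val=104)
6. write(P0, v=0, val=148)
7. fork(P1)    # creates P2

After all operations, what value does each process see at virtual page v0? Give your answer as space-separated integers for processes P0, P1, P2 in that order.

Answer: 148 159 159

Derivation:
Op 1: fork(P0) -> P1. 2 ppages; refcounts: pp0:2 pp1:2
Op 2: read(P1, v1) -> 23. No state change.
Op 3: write(P1, v0, 114). refcount(pp0)=2>1 -> COPY to pp2. 3 ppages; refcounts: pp0:1 pp1:2 pp2:1
Op 4: write(P1, v0, 159). refcount(pp2)=1 -> write in place. 3 ppages; refcounts: pp0:1 pp1:2 pp2:1
Op 5: write(P0, v0, 104). refcount(pp0)=1 -> write in place. 3 ppages; refcounts: pp0:1 pp1:2 pp2:1
Op 6: write(P0, v0, 148). refcount(pp0)=1 -> write in place. 3 ppages; refcounts: pp0:1 pp1:2 pp2:1
Op 7: fork(P1) -> P2. 3 ppages; refcounts: pp0:1 pp1:3 pp2:2
P0: v0 -> pp0 = 148
P1: v0 -> pp2 = 159
P2: v0 -> pp2 = 159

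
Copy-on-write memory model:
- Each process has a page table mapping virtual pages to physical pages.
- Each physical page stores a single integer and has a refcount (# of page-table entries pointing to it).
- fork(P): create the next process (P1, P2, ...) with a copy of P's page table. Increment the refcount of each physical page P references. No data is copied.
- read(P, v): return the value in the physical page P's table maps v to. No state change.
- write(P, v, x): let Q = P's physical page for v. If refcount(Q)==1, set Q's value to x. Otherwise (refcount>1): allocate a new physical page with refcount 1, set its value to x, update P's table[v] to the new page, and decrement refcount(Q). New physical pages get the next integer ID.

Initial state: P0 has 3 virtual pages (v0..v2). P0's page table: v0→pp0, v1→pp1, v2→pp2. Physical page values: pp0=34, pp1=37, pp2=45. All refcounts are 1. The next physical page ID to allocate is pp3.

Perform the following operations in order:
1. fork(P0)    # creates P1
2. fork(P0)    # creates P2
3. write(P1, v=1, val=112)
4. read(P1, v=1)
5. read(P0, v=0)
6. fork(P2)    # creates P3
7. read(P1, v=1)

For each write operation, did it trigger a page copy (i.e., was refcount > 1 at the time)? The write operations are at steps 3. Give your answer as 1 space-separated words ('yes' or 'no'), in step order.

Op 1: fork(P0) -> P1. 3 ppages; refcounts: pp0:2 pp1:2 pp2:2
Op 2: fork(P0) -> P2. 3 ppages; refcounts: pp0:3 pp1:3 pp2:3
Op 3: write(P1, v1, 112). refcount(pp1)=3>1 -> COPY to pp3. 4 ppages; refcounts: pp0:3 pp1:2 pp2:3 pp3:1
Op 4: read(P1, v1) -> 112. No state change.
Op 5: read(P0, v0) -> 34. No state change.
Op 6: fork(P2) -> P3. 4 ppages; refcounts: pp0:4 pp1:3 pp2:4 pp3:1
Op 7: read(P1, v1) -> 112. No state change.

yes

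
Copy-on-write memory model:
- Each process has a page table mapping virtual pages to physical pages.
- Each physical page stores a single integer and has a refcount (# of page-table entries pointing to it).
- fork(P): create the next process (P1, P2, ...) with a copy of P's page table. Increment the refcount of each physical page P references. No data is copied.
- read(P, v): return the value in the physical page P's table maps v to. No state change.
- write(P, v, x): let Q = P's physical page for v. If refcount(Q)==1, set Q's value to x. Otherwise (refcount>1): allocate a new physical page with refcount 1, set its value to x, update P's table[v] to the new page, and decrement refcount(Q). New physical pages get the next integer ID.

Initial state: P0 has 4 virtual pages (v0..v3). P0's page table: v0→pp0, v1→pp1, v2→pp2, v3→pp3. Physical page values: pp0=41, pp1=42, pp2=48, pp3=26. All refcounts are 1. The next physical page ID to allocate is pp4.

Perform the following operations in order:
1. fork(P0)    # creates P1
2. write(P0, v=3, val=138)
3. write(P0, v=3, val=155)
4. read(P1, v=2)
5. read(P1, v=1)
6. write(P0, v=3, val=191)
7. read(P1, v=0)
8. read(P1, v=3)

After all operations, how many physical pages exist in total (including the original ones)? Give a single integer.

Answer: 5

Derivation:
Op 1: fork(P0) -> P1. 4 ppages; refcounts: pp0:2 pp1:2 pp2:2 pp3:2
Op 2: write(P0, v3, 138). refcount(pp3)=2>1 -> COPY to pp4. 5 ppages; refcounts: pp0:2 pp1:2 pp2:2 pp3:1 pp4:1
Op 3: write(P0, v3, 155). refcount(pp4)=1 -> write in place. 5 ppages; refcounts: pp0:2 pp1:2 pp2:2 pp3:1 pp4:1
Op 4: read(P1, v2) -> 48. No state change.
Op 5: read(P1, v1) -> 42. No state change.
Op 6: write(P0, v3, 191). refcount(pp4)=1 -> write in place. 5 ppages; refcounts: pp0:2 pp1:2 pp2:2 pp3:1 pp4:1
Op 7: read(P1, v0) -> 41. No state change.
Op 8: read(P1, v3) -> 26. No state change.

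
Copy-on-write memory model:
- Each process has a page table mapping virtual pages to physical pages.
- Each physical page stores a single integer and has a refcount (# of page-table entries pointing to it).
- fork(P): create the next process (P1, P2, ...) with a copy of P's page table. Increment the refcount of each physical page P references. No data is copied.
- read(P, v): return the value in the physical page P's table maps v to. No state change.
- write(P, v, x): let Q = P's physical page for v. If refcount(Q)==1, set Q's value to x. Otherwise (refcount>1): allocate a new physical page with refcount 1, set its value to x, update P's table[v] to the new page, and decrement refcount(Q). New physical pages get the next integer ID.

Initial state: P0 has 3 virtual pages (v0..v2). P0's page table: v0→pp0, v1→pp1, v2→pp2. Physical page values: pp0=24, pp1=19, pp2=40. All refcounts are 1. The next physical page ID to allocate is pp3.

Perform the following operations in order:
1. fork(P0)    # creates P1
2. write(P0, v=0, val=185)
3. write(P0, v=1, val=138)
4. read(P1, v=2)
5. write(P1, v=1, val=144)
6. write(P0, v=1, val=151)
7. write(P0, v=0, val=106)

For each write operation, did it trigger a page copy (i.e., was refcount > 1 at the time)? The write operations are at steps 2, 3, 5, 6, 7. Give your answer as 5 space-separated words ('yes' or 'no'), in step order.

Op 1: fork(P0) -> P1. 3 ppages; refcounts: pp0:2 pp1:2 pp2:2
Op 2: write(P0, v0, 185). refcount(pp0)=2>1 -> COPY to pp3. 4 ppages; refcounts: pp0:1 pp1:2 pp2:2 pp3:1
Op 3: write(P0, v1, 138). refcount(pp1)=2>1 -> COPY to pp4. 5 ppages; refcounts: pp0:1 pp1:1 pp2:2 pp3:1 pp4:1
Op 4: read(P1, v2) -> 40. No state change.
Op 5: write(P1, v1, 144). refcount(pp1)=1 -> write in place. 5 ppages; refcounts: pp0:1 pp1:1 pp2:2 pp3:1 pp4:1
Op 6: write(P0, v1, 151). refcount(pp4)=1 -> write in place. 5 ppages; refcounts: pp0:1 pp1:1 pp2:2 pp3:1 pp4:1
Op 7: write(P0, v0, 106). refcount(pp3)=1 -> write in place. 5 ppages; refcounts: pp0:1 pp1:1 pp2:2 pp3:1 pp4:1

yes yes no no no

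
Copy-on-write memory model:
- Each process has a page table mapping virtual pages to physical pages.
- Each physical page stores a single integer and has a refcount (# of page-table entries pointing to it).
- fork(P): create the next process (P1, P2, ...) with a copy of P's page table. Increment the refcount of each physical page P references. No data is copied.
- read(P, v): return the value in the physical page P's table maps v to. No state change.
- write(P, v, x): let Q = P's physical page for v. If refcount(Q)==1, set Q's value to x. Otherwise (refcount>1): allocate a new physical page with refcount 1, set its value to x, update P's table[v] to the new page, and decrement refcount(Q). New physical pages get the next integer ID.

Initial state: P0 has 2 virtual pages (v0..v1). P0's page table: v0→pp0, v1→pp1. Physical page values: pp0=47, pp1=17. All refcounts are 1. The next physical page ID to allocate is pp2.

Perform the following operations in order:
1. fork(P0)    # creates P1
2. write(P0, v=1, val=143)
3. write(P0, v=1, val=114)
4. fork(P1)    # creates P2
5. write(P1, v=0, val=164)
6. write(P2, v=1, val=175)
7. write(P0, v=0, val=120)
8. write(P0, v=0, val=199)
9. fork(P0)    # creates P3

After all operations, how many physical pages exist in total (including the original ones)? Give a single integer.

Op 1: fork(P0) -> P1. 2 ppages; refcounts: pp0:2 pp1:2
Op 2: write(P0, v1, 143). refcount(pp1)=2>1 -> COPY to pp2. 3 ppages; refcounts: pp0:2 pp1:1 pp2:1
Op 3: write(P0, v1, 114). refcount(pp2)=1 -> write in place. 3 ppages; refcounts: pp0:2 pp1:1 pp2:1
Op 4: fork(P1) -> P2. 3 ppages; refcounts: pp0:3 pp1:2 pp2:1
Op 5: write(P1, v0, 164). refcount(pp0)=3>1 -> COPY to pp3. 4 ppages; refcounts: pp0:2 pp1:2 pp2:1 pp3:1
Op 6: write(P2, v1, 175). refcount(pp1)=2>1 -> COPY to pp4. 5 ppages; refcounts: pp0:2 pp1:1 pp2:1 pp3:1 pp4:1
Op 7: write(P0, v0, 120). refcount(pp0)=2>1 -> COPY to pp5. 6 ppages; refcounts: pp0:1 pp1:1 pp2:1 pp3:1 pp4:1 pp5:1
Op 8: write(P0, v0, 199). refcount(pp5)=1 -> write in place. 6 ppages; refcounts: pp0:1 pp1:1 pp2:1 pp3:1 pp4:1 pp5:1
Op 9: fork(P0) -> P3. 6 ppages; refcounts: pp0:1 pp1:1 pp2:2 pp3:1 pp4:1 pp5:2

Answer: 6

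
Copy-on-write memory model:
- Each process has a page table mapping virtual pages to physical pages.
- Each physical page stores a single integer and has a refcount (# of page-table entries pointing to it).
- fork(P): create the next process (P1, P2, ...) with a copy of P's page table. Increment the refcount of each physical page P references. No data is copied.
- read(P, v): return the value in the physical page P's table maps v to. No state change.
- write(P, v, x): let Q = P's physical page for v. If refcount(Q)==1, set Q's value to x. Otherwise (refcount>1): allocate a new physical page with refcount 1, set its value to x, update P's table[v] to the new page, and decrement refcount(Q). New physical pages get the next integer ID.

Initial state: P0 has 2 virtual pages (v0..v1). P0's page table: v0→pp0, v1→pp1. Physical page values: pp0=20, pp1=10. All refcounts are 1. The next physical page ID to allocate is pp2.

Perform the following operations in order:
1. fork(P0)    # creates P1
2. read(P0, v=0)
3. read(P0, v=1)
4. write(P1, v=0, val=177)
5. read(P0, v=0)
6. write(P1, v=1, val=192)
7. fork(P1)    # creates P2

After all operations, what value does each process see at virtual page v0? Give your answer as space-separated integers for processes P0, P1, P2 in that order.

Answer: 20 177 177

Derivation:
Op 1: fork(P0) -> P1. 2 ppages; refcounts: pp0:2 pp1:2
Op 2: read(P0, v0) -> 20. No state change.
Op 3: read(P0, v1) -> 10. No state change.
Op 4: write(P1, v0, 177). refcount(pp0)=2>1 -> COPY to pp2. 3 ppages; refcounts: pp0:1 pp1:2 pp2:1
Op 5: read(P0, v0) -> 20. No state change.
Op 6: write(P1, v1, 192). refcount(pp1)=2>1 -> COPY to pp3. 4 ppages; refcounts: pp0:1 pp1:1 pp2:1 pp3:1
Op 7: fork(P1) -> P2. 4 ppages; refcounts: pp0:1 pp1:1 pp2:2 pp3:2
P0: v0 -> pp0 = 20
P1: v0 -> pp2 = 177
P2: v0 -> pp2 = 177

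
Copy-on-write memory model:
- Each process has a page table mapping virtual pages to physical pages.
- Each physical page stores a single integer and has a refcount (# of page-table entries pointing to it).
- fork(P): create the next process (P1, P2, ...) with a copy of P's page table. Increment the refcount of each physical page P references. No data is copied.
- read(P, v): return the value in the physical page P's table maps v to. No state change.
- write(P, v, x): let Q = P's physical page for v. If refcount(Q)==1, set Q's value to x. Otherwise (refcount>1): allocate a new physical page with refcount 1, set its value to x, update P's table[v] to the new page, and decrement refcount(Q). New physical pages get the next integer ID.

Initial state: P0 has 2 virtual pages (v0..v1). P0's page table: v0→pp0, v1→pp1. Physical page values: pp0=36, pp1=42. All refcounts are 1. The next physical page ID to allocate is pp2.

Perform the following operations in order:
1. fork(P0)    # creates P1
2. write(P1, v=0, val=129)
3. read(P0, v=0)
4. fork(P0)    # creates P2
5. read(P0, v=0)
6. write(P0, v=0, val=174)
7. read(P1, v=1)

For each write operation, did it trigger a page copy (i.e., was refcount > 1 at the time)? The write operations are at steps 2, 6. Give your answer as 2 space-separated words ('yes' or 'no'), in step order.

Op 1: fork(P0) -> P1. 2 ppages; refcounts: pp0:2 pp1:2
Op 2: write(P1, v0, 129). refcount(pp0)=2>1 -> COPY to pp2. 3 ppages; refcounts: pp0:1 pp1:2 pp2:1
Op 3: read(P0, v0) -> 36. No state change.
Op 4: fork(P0) -> P2. 3 ppages; refcounts: pp0:2 pp1:3 pp2:1
Op 5: read(P0, v0) -> 36. No state change.
Op 6: write(P0, v0, 174). refcount(pp0)=2>1 -> COPY to pp3. 4 ppages; refcounts: pp0:1 pp1:3 pp2:1 pp3:1
Op 7: read(P1, v1) -> 42. No state change.

yes yes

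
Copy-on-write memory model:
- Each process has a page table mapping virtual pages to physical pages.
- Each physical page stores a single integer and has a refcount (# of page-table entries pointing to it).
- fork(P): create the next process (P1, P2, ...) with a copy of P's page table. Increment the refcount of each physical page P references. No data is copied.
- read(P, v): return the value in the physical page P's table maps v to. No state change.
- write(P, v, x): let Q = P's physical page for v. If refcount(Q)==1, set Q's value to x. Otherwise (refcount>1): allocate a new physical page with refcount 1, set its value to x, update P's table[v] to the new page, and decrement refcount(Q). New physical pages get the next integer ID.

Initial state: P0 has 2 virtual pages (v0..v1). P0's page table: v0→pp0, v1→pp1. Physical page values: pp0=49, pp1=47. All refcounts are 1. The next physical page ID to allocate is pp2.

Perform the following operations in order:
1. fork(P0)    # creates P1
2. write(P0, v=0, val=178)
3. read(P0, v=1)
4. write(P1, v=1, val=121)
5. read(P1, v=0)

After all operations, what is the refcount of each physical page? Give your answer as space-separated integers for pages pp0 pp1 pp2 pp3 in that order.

Answer: 1 1 1 1

Derivation:
Op 1: fork(P0) -> P1. 2 ppages; refcounts: pp0:2 pp1:2
Op 2: write(P0, v0, 178). refcount(pp0)=2>1 -> COPY to pp2. 3 ppages; refcounts: pp0:1 pp1:2 pp2:1
Op 3: read(P0, v1) -> 47. No state change.
Op 4: write(P1, v1, 121). refcount(pp1)=2>1 -> COPY to pp3. 4 ppages; refcounts: pp0:1 pp1:1 pp2:1 pp3:1
Op 5: read(P1, v0) -> 49. No state change.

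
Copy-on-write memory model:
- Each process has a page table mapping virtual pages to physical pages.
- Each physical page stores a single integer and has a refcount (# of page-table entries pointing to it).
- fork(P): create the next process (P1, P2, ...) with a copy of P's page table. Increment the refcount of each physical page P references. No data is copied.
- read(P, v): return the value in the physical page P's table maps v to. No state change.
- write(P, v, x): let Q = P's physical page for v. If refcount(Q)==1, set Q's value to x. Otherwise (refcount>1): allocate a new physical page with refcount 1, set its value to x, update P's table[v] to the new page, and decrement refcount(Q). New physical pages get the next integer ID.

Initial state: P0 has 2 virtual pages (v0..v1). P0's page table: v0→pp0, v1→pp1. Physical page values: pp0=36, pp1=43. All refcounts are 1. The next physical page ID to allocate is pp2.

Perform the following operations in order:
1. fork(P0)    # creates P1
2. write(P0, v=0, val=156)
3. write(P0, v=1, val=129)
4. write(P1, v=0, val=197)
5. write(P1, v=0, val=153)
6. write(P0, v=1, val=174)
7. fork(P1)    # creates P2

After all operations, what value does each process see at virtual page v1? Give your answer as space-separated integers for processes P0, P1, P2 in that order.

Answer: 174 43 43

Derivation:
Op 1: fork(P0) -> P1. 2 ppages; refcounts: pp0:2 pp1:2
Op 2: write(P0, v0, 156). refcount(pp0)=2>1 -> COPY to pp2. 3 ppages; refcounts: pp0:1 pp1:2 pp2:1
Op 3: write(P0, v1, 129). refcount(pp1)=2>1 -> COPY to pp3. 4 ppages; refcounts: pp0:1 pp1:1 pp2:1 pp3:1
Op 4: write(P1, v0, 197). refcount(pp0)=1 -> write in place. 4 ppages; refcounts: pp0:1 pp1:1 pp2:1 pp3:1
Op 5: write(P1, v0, 153). refcount(pp0)=1 -> write in place. 4 ppages; refcounts: pp0:1 pp1:1 pp2:1 pp3:1
Op 6: write(P0, v1, 174). refcount(pp3)=1 -> write in place. 4 ppages; refcounts: pp0:1 pp1:1 pp2:1 pp3:1
Op 7: fork(P1) -> P2. 4 ppages; refcounts: pp0:2 pp1:2 pp2:1 pp3:1
P0: v1 -> pp3 = 174
P1: v1 -> pp1 = 43
P2: v1 -> pp1 = 43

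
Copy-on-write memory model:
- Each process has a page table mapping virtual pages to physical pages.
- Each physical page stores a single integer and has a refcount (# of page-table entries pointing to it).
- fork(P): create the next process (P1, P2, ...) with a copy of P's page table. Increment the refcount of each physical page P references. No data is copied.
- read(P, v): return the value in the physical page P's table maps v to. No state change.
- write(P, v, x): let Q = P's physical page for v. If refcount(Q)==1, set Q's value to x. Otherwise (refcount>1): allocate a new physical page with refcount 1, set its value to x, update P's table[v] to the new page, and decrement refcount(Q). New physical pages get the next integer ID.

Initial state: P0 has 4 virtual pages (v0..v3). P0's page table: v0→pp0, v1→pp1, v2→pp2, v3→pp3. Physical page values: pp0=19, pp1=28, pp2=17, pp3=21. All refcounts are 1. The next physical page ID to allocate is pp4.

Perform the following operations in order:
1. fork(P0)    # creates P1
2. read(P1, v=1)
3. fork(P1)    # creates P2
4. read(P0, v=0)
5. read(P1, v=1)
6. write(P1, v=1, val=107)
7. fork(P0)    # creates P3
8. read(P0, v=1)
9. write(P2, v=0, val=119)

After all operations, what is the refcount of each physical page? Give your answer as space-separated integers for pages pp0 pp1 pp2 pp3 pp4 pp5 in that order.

Op 1: fork(P0) -> P1. 4 ppages; refcounts: pp0:2 pp1:2 pp2:2 pp3:2
Op 2: read(P1, v1) -> 28. No state change.
Op 3: fork(P1) -> P2. 4 ppages; refcounts: pp0:3 pp1:3 pp2:3 pp3:3
Op 4: read(P0, v0) -> 19. No state change.
Op 5: read(P1, v1) -> 28. No state change.
Op 6: write(P1, v1, 107). refcount(pp1)=3>1 -> COPY to pp4. 5 ppages; refcounts: pp0:3 pp1:2 pp2:3 pp3:3 pp4:1
Op 7: fork(P0) -> P3. 5 ppages; refcounts: pp0:4 pp1:3 pp2:4 pp3:4 pp4:1
Op 8: read(P0, v1) -> 28. No state change.
Op 9: write(P2, v0, 119). refcount(pp0)=4>1 -> COPY to pp5. 6 ppages; refcounts: pp0:3 pp1:3 pp2:4 pp3:4 pp4:1 pp5:1

Answer: 3 3 4 4 1 1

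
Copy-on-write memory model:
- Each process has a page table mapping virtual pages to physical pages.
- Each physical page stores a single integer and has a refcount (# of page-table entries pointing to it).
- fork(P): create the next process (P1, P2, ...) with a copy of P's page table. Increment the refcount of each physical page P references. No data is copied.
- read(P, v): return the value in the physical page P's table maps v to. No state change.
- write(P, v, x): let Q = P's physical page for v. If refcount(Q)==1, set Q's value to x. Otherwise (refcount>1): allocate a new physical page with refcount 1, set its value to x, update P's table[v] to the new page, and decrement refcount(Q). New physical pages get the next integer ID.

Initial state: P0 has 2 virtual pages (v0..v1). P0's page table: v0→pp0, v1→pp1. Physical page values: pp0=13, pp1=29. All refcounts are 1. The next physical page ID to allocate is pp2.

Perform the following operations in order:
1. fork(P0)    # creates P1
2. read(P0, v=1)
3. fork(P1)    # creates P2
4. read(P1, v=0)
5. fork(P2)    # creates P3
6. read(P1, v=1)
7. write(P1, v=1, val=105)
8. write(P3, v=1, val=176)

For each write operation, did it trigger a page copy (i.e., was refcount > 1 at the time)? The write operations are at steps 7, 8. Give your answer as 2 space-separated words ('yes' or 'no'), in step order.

Op 1: fork(P0) -> P1. 2 ppages; refcounts: pp0:2 pp1:2
Op 2: read(P0, v1) -> 29. No state change.
Op 3: fork(P1) -> P2. 2 ppages; refcounts: pp0:3 pp1:3
Op 4: read(P1, v0) -> 13. No state change.
Op 5: fork(P2) -> P3. 2 ppages; refcounts: pp0:4 pp1:4
Op 6: read(P1, v1) -> 29. No state change.
Op 7: write(P1, v1, 105). refcount(pp1)=4>1 -> COPY to pp2. 3 ppages; refcounts: pp0:4 pp1:3 pp2:1
Op 8: write(P3, v1, 176). refcount(pp1)=3>1 -> COPY to pp3. 4 ppages; refcounts: pp0:4 pp1:2 pp2:1 pp3:1

yes yes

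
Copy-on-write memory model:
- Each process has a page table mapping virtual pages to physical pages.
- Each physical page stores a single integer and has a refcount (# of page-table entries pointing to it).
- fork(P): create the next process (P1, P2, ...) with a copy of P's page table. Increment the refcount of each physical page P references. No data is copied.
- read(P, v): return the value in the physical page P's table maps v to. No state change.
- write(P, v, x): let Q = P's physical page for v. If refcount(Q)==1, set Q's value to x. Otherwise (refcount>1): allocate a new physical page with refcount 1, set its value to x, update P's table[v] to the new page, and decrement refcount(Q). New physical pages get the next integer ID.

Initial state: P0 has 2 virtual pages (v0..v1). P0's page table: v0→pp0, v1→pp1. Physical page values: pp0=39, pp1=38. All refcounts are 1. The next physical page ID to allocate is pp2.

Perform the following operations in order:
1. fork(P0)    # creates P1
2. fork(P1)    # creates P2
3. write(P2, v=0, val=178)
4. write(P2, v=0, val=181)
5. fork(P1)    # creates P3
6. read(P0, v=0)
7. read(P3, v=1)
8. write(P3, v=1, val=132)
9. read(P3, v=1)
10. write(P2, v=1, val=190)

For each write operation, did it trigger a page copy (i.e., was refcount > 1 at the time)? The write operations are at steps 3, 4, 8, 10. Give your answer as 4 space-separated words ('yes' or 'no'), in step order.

Op 1: fork(P0) -> P1. 2 ppages; refcounts: pp0:2 pp1:2
Op 2: fork(P1) -> P2. 2 ppages; refcounts: pp0:3 pp1:3
Op 3: write(P2, v0, 178). refcount(pp0)=3>1 -> COPY to pp2. 3 ppages; refcounts: pp0:2 pp1:3 pp2:1
Op 4: write(P2, v0, 181). refcount(pp2)=1 -> write in place. 3 ppages; refcounts: pp0:2 pp1:3 pp2:1
Op 5: fork(P1) -> P3. 3 ppages; refcounts: pp0:3 pp1:4 pp2:1
Op 6: read(P0, v0) -> 39. No state change.
Op 7: read(P3, v1) -> 38. No state change.
Op 8: write(P3, v1, 132). refcount(pp1)=4>1 -> COPY to pp3. 4 ppages; refcounts: pp0:3 pp1:3 pp2:1 pp3:1
Op 9: read(P3, v1) -> 132. No state change.
Op 10: write(P2, v1, 190). refcount(pp1)=3>1 -> COPY to pp4. 5 ppages; refcounts: pp0:3 pp1:2 pp2:1 pp3:1 pp4:1

yes no yes yes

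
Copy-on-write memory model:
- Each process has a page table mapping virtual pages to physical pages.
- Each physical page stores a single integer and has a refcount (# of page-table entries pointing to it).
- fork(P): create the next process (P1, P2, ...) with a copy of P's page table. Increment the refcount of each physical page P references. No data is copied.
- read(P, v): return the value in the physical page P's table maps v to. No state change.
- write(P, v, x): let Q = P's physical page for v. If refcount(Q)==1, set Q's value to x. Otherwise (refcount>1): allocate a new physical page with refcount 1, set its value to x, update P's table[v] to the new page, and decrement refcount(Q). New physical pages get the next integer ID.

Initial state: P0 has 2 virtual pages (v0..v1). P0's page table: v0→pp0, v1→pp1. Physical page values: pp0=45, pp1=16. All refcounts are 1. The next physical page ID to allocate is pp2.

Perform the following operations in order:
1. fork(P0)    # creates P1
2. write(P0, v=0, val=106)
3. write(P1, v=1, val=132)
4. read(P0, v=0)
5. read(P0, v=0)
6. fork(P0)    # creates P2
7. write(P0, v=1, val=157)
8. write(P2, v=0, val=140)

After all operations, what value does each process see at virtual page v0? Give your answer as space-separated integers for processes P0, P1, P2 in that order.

Op 1: fork(P0) -> P1. 2 ppages; refcounts: pp0:2 pp1:2
Op 2: write(P0, v0, 106). refcount(pp0)=2>1 -> COPY to pp2. 3 ppages; refcounts: pp0:1 pp1:2 pp2:1
Op 3: write(P1, v1, 132). refcount(pp1)=2>1 -> COPY to pp3. 4 ppages; refcounts: pp0:1 pp1:1 pp2:1 pp3:1
Op 4: read(P0, v0) -> 106. No state change.
Op 5: read(P0, v0) -> 106. No state change.
Op 6: fork(P0) -> P2. 4 ppages; refcounts: pp0:1 pp1:2 pp2:2 pp3:1
Op 7: write(P0, v1, 157). refcount(pp1)=2>1 -> COPY to pp4. 5 ppages; refcounts: pp0:1 pp1:1 pp2:2 pp3:1 pp4:1
Op 8: write(P2, v0, 140). refcount(pp2)=2>1 -> COPY to pp5. 6 ppages; refcounts: pp0:1 pp1:1 pp2:1 pp3:1 pp4:1 pp5:1
P0: v0 -> pp2 = 106
P1: v0 -> pp0 = 45
P2: v0 -> pp5 = 140

Answer: 106 45 140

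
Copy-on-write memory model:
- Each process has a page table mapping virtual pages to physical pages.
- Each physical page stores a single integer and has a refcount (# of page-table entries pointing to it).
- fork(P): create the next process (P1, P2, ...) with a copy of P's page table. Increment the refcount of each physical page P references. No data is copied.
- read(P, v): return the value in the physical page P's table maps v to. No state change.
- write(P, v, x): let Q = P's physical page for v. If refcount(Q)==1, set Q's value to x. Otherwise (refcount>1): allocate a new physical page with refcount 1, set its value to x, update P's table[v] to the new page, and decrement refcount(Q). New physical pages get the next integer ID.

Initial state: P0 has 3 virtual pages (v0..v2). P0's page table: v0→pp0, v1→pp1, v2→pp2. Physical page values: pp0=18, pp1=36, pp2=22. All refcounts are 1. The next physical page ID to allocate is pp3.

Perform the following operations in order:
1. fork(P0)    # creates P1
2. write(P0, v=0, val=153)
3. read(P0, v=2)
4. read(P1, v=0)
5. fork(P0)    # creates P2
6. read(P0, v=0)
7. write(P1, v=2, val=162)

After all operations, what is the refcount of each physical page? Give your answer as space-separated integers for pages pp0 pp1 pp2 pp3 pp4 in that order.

Op 1: fork(P0) -> P1. 3 ppages; refcounts: pp0:2 pp1:2 pp2:2
Op 2: write(P0, v0, 153). refcount(pp0)=2>1 -> COPY to pp3. 4 ppages; refcounts: pp0:1 pp1:2 pp2:2 pp3:1
Op 3: read(P0, v2) -> 22. No state change.
Op 4: read(P1, v0) -> 18. No state change.
Op 5: fork(P0) -> P2. 4 ppages; refcounts: pp0:1 pp1:3 pp2:3 pp3:2
Op 6: read(P0, v0) -> 153. No state change.
Op 7: write(P1, v2, 162). refcount(pp2)=3>1 -> COPY to pp4. 5 ppages; refcounts: pp0:1 pp1:3 pp2:2 pp3:2 pp4:1

Answer: 1 3 2 2 1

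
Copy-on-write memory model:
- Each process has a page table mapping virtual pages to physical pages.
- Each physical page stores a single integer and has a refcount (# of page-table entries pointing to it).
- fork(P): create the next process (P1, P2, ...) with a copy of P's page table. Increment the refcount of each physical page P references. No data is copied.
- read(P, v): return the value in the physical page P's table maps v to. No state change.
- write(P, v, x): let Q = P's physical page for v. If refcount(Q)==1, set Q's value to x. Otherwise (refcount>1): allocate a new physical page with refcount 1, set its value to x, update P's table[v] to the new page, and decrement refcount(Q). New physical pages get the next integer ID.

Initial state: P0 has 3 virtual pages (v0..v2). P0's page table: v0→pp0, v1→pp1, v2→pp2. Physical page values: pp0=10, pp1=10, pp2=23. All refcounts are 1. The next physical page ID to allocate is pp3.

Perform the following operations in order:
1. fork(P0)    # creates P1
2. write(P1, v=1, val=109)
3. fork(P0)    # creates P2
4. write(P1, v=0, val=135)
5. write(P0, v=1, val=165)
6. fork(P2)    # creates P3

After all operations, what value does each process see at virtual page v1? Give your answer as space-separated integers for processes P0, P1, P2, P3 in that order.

Answer: 165 109 10 10

Derivation:
Op 1: fork(P0) -> P1. 3 ppages; refcounts: pp0:2 pp1:2 pp2:2
Op 2: write(P1, v1, 109). refcount(pp1)=2>1 -> COPY to pp3. 4 ppages; refcounts: pp0:2 pp1:1 pp2:2 pp3:1
Op 3: fork(P0) -> P2. 4 ppages; refcounts: pp0:3 pp1:2 pp2:3 pp3:1
Op 4: write(P1, v0, 135). refcount(pp0)=3>1 -> COPY to pp4. 5 ppages; refcounts: pp0:2 pp1:2 pp2:3 pp3:1 pp4:1
Op 5: write(P0, v1, 165). refcount(pp1)=2>1 -> COPY to pp5. 6 ppages; refcounts: pp0:2 pp1:1 pp2:3 pp3:1 pp4:1 pp5:1
Op 6: fork(P2) -> P3. 6 ppages; refcounts: pp0:3 pp1:2 pp2:4 pp3:1 pp4:1 pp5:1
P0: v1 -> pp5 = 165
P1: v1 -> pp3 = 109
P2: v1 -> pp1 = 10
P3: v1 -> pp1 = 10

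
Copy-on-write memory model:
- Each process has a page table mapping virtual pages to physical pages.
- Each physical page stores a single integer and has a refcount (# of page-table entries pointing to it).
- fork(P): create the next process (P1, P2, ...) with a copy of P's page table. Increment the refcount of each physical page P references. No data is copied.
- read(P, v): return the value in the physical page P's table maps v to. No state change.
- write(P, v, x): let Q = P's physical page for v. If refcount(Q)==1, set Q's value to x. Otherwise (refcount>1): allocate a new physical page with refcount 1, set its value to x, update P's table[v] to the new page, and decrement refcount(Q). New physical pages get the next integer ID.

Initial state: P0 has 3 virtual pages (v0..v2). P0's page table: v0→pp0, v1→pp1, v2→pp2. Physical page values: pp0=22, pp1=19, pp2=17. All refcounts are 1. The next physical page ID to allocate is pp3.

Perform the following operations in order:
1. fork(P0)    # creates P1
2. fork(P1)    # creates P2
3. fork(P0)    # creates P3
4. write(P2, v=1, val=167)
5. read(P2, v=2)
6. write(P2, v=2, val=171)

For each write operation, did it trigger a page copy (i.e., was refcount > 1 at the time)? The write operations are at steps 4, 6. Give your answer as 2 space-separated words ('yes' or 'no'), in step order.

Op 1: fork(P0) -> P1. 3 ppages; refcounts: pp0:2 pp1:2 pp2:2
Op 2: fork(P1) -> P2. 3 ppages; refcounts: pp0:3 pp1:3 pp2:3
Op 3: fork(P0) -> P3. 3 ppages; refcounts: pp0:4 pp1:4 pp2:4
Op 4: write(P2, v1, 167). refcount(pp1)=4>1 -> COPY to pp3. 4 ppages; refcounts: pp0:4 pp1:3 pp2:4 pp3:1
Op 5: read(P2, v2) -> 17. No state change.
Op 6: write(P2, v2, 171). refcount(pp2)=4>1 -> COPY to pp4. 5 ppages; refcounts: pp0:4 pp1:3 pp2:3 pp3:1 pp4:1

yes yes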